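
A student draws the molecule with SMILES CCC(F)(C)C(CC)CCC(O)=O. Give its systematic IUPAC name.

The longest carbon chain that includes the –COOH group has 7 carbons, so the parent hydride is heptane.
The highest-priority functional group is a carboxylic acid (terminal –COOH), so the name ends in -oic acid.
Number the chain so that the carboxylic acid carbon is C-1 by definition.
That gives an ethyl group at C-4; a fluoro group at C-5; a methyl group at C-5.
Substituent prefixes are cited in alphabetical order (multiplying prefixes like di-/tri- are ignored for ordering).
The name is 4-ethyl-5-fluoro-5-methylheptanoic acid.

4-ethyl-5-fluoro-5-methylheptanoic acid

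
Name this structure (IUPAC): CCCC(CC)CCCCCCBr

1-bromo-7-ethyldecane

The parent chain contains 10 carbons (decane).
The numbering direction is chosen so that the substituent locant set {1,7} is lower than {4,10} at the first point of difference.
That gives a bromo group at C-1; an ethyl group at C-7.
The substituents are ordered alphabetically, ignoring any di-/tri- multipliers.
Assembling the pieces gives 1-bromo-7-ethyldecane.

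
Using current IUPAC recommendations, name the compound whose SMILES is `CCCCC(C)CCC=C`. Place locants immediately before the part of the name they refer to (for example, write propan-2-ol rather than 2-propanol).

Counting along the main chain through the multiple bond gives 9 carbons: the parent is nonane.
There is one C=C double bond, indicated by the ending -ene.
Number the chain so that numbering from this end puts the double bond at C-1 rather than C-8.
This places the double bond between C-1 and C-2; a methyl group at C-5.
The name is 5-methylnon-1-ene.

5-methylnon-1-ene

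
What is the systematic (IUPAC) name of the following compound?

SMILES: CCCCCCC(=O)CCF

1-fluorononan-3-one

Counting along the main chain through the carbonyl gives 9 carbons: the parent is nonane.
The highest-priority functional group is a ketone (C=O on an internal carbon), so the name ends in -one.
Choose the numbering such that numbering from this end puts the carbonyl group at C-3 rather than C-7.
With this numbering: the carbonyl at C-3; a fluoro group at C-1.
Putting it together: 1-fluorononan-3-one.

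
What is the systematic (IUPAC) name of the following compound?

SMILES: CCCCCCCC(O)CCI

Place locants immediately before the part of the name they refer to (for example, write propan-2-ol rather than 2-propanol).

1-iododecan-3-ol

The longest carbon chain that includes the –OH group has 10 carbons, so the parent hydride is decane.
An alcohol (–OH) is the principal characteristic group, giving the suffix -ol.
Number the chain so that numbering from this end puts the hydroxyl group at C-3 rather than C-8.
That gives the hydroxyl at C-3; an iodo group at C-1.
Assembling the pieces gives 1-iododecan-3-ol.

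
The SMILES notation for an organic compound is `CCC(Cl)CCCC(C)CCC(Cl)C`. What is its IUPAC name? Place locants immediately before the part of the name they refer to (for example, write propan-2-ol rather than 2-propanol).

2,9-dichloro-5-methylundecane

The longest continuous carbon chain has 11 atoms, so the parent hydride is undecane.
Number the chain so that the substituent locant set {2,5,9} is lower than {3,7,10} at the first point of difference.
This places chloro groups at C-2 and C-9; a methyl group at C-5.
Substituent prefixes are cited in alphabetical order (multiplying prefixes like di-/tri- are ignored for ordering).
Putting it together: 2,9-dichloro-5-methylundecane.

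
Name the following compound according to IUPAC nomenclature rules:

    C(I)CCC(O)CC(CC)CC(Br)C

8-bromo-6-ethyl-1-iodononan-4-ol

Counting along the main chain through the –OH group gives 9 carbons: the parent is nonane.
An alcohol (–OH) is the principal characteristic group, giving the suffix -ol.
Number the chain so that numbering from this end puts the hydroxyl group at C-4 rather than C-6.
With this numbering: the hydroxyl at C-4; a bromo group at C-8; an ethyl group at C-6; an iodo group at C-1.
Prefixes are listed alphabetically: bromo, ethyl, iodo.
Assembling the pieces gives 8-bromo-6-ethyl-1-iodononan-4-ol.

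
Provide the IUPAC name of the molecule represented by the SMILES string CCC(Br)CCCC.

The parent chain contains 7 carbons (heptane).
The numbering direction is chosen so that the substituent locant set {3} is lower than {5} at the first point of difference.
That gives a bromo group at C-3.
Putting it together: 3-bromoheptane.

3-bromoheptane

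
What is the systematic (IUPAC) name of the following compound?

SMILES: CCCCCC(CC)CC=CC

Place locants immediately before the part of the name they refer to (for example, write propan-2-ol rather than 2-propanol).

Counting along the main chain through the multiple bond gives 10 carbons: the parent is decane.
A C=C double bond in the chain gives the infix -ene-.
Number the chain so that numbering from this end puts the double bond at C-2 rather than C-8.
That gives the double bond between C-2 and C-3; an ethyl group at C-5.
Assembling the pieces gives 5-ethyldec-2-ene.

5-ethyldec-2-ene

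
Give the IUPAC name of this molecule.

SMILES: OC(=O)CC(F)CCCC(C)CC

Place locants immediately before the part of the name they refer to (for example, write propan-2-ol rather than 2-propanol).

Counting along the main chain through the –COOH group gives 9 carbons: the parent is nonane.
The highest-priority functional group is a carboxylic acid (terminal –COOH), so the name ends in -oic acid.
Choose the numbering such that the carboxylic acid carbon is C-1 by definition.
With this numbering: a fluoro group at C-3; a methyl group at C-7.
Prefixes are listed alphabetically: fluoro, methyl.
The name is 3-fluoro-7-methylnonanoic acid.

3-fluoro-7-methylnonanoic acid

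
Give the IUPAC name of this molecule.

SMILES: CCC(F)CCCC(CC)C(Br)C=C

The longest carbon chain that includes the multiple bond has 10 carbons, so the parent hydride is decane.
The chain contains a C=C double bond, so the unsaturation ending is -ene.
The numbering direction is chosen so that numbering from this end puts the double bond at C-1 rather than C-9.
That gives the double bond between C-1 and C-2; a bromo group at C-3; an ethyl group at C-4; a fluoro group at C-8.
The substituents are ordered alphabetically, ignoring any di-/tri- multipliers.
The name is 3-bromo-4-ethyl-8-fluorodec-1-ene.

3-bromo-4-ethyl-8-fluorodec-1-ene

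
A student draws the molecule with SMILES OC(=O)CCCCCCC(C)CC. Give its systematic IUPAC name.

The longest carbon chain that includes the –COOH group has 10 carbons, so the parent hydride is decane.
The highest-priority functional group is a carboxylic acid (terminal –COOH), so the name ends in -oic acid.
The numbering direction is chosen so that the carboxylic acid carbon is C-1 by definition.
This places a methyl group at C-8.
The name is 8-methyldecanoic acid.

8-methyldecanoic acid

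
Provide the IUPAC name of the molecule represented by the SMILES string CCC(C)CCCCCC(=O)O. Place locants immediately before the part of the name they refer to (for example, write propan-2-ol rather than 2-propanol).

The longest carbon chain that includes the –COOH group has 9 carbons, so the parent hydride is nonane.
The highest-priority functional group is a carboxylic acid (terminal –COOH), so the name ends in -oic acid.
Number the chain so that the carboxylic acid carbon is C-1 by definition.
With this numbering: a methyl group at C-7.
The name is 7-methylnonanoic acid.

7-methylnonanoic acid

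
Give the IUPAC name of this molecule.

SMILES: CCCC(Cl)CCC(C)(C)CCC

The parent chain contains 10 carbons (decane).
Choose the numbering such that the substituent locant set {4,4,7} is lower than {4,7,7} at the first point of difference.
This places a chloro group at C-7; two methyl groups at C-4.
The substituents are ordered alphabetically, ignoring any di-/tri- multipliers.
Assembling the pieces gives 7-chloro-4,4-dimethyldecane.

7-chloro-4,4-dimethyldecane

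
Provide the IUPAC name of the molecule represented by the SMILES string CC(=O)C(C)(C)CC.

3,3-dimethylpentan-2-one

Counting along the main chain through the carbonyl gives 5 carbons: the parent is pentane.
The highest-priority functional group is a ketone (C=O on an internal carbon), so the name ends in -one.
Number the chain so that numbering from this end puts the carbonyl group at C-2 rather than C-4.
This places the carbonyl at C-2; two methyl groups at C-3.
Assembling the pieces gives 3,3-dimethylpentan-2-one.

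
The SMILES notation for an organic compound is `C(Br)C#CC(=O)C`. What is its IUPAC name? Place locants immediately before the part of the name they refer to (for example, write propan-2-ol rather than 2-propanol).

The longest chain bearing the carbonyl and the multiple bond is 5 carbons long (pentane).
The principal characteristic group is a ketone (C=O on an internal carbon), named with the suffix -one.
The chain contains a C≡C triple bond, so the unsaturation ending is -yne.
Choose the numbering such that numbering from this end puts the carbonyl group at C-2 rather than C-4.
With this numbering: the carbonyl at C-2; the triple bond between C-3 and C-4; a bromo group at C-5.
Assembling the pieces gives 5-bromopent-3-yn-2-one.

5-bromopent-3-yn-2-one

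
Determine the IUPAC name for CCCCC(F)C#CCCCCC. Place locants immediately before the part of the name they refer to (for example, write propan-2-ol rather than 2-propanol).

The longest carbon chain that includes the multiple bond has 12 carbons, so the parent hydride is dodecane.
The chain contains a C≡C triple bond, so the unsaturation ending is -yne.
The numbering direction is chosen so that the substituent locant set {5} is lower than {8} at the first point of difference.
With this numbering: the triple bond between C-6 and C-7; a fluoro group at C-5.
The name is 5-fluorododec-6-yne.

5-fluorododec-6-yne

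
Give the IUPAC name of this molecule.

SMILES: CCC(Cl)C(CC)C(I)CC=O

The longest chain bearing the –CHO group is 7 carbons long (heptane).
An aldehyde (terminal –CHO) is the principal characteristic group, giving the suffix -al.
Choose the numbering such that the aldehyde carbon is C-1 by definition.
This places a chloro group at C-5; an ethyl group at C-4; an iodo group at C-3.
The substituents are ordered alphabetically, ignoring any di-/tri- multipliers.
The name is 5-chloro-4-ethyl-3-iodoheptanal.

5-chloro-4-ethyl-3-iodoheptanal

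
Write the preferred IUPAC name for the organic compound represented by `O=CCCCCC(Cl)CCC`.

6-chlorononanal

The longest carbon chain that includes the –CHO group has 9 carbons, so the parent hydride is nonane.
An aldehyde (terminal –CHO) is the principal characteristic group, giving the suffix -al.
The numbering direction is chosen so that the aldehyde carbon is C-1 by definition.
This places a chloro group at C-6.
Putting it together: 6-chlorononanal.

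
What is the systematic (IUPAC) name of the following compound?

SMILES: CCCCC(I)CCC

The parent chain contains 8 carbons (octane).
The numbering direction is chosen so that the substituent locant set {4} is lower than {5} at the first point of difference.
This places an iodo group at C-4.
Assembling the pieces gives 4-iodooctane.

4-iodooctane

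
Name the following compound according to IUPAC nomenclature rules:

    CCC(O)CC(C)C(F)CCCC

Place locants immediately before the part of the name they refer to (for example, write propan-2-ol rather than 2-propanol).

The longest chain bearing the –OH group is 10 carbons long (decane).
An alcohol (–OH) is the principal characteristic group, giving the suffix -ol.
Number the chain so that numbering from this end puts the hydroxyl group at C-3 rather than C-8.
This places the hydroxyl at C-3; a fluoro group at C-6; a methyl group at C-5.
The substituents are ordered alphabetically, ignoring any di-/tri- multipliers.
Putting it together: 6-fluoro-5-methyldecan-3-ol.

6-fluoro-5-methyldecan-3-ol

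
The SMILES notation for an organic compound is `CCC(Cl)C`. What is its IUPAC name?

The longest carbon chain is 4 atoms: the parent is butane.
Choose the numbering such that the substituent locant set {2} is lower than {3} at the first point of difference.
That gives a chloro group at C-2.
Assembling the pieces gives 2-chlorobutane.

2-chlorobutane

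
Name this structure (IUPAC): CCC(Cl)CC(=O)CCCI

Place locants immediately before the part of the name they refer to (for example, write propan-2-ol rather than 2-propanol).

Counting along the main chain through the carbonyl gives 8 carbons: the parent is octane.
A ketone (C=O on an internal carbon) is the principal characteristic group, giving the suffix -one.
Number the chain so that numbering from this end puts the carbonyl group at C-4 rather than C-5.
That gives the carbonyl at C-4; a chloro group at C-6; an iodo group at C-1.
Substituent prefixes are cited in alphabetical order (multiplying prefixes like di-/tri- are ignored for ordering).
Assembling the pieces gives 6-chloro-1-iodooctan-4-one.

6-chloro-1-iodooctan-4-one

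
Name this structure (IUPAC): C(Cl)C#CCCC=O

6-chlorohex-4-ynal

Counting along the main chain through the –CHO group and the multiple bond gives 6 carbons: the parent is hexane.
The principal characteristic group is an aldehyde (terminal –CHO), named with the suffix -al.
There is one C≡C triple bond, indicated by the ending -yne.
Number the chain so that the aldehyde carbon is C-1 by definition.
That gives the triple bond between C-4 and C-5; a chloro group at C-6.
Putting it together: 6-chlorohex-4-ynal.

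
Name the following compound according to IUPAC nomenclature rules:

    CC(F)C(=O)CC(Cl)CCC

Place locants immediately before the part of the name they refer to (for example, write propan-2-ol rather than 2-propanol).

5-chloro-2-fluorooctan-3-one

The longest chain bearing the carbonyl is 8 carbons long (octane).
The highest-priority functional group is a ketone (C=O on an internal carbon), so the name ends in -one.
The numbering direction is chosen so that numbering from this end puts the carbonyl group at C-3 rather than C-6.
That gives the carbonyl at C-3; a chloro group at C-5; a fluoro group at C-2.
Substituent prefixes are cited in alphabetical order (multiplying prefixes like di-/tri- are ignored for ordering).
The name is 5-chloro-2-fluorooctan-3-one.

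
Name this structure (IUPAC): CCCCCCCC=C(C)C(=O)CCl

The longest chain bearing the carbonyl and the multiple bond is 11 carbons long (undecane).
The principal characteristic group is a ketone (C=O on an internal carbon), named with the suffix -one.
A C=C double bond in the chain gives the infix -ene-.
Number the chain so that numbering from this end puts the carbonyl group at C-2 rather than C-10.
This places the carbonyl at C-2; the double bond between C-3 and C-4; a chloro group at C-1; a methyl group at C-3.
Substituent prefixes are cited in alphabetical order (multiplying prefixes like di-/tri- are ignored for ordering).
The name is 1-chloro-3-methylundec-3-en-2-one.

1-chloro-3-methylundec-3-en-2-one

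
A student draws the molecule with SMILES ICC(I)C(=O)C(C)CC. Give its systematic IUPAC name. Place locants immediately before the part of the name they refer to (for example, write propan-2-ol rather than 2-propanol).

Counting along the main chain through the carbonyl gives 6 carbons: the parent is hexane.
The highest-priority functional group is a ketone (C=O on an internal carbon), so the name ends in -one.
Number the chain so that numbering from this end puts the carbonyl group at C-3 rather than C-4.
This places the carbonyl at C-3; iodo groups at C-1 and C-2; a methyl group at C-4.
Prefixes are listed alphabetically: iodo, methyl.
Assembling the pieces gives 1,2-diiodo-4-methylhexan-3-one.

1,2-diiodo-4-methylhexan-3-one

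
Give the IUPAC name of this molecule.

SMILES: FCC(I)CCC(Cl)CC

The longest continuous carbon chain has 7 atoms, so the parent hydride is heptane.
The numbering direction is chosen so that the substituent locant set {1,2,5} is lower than {3,6,7} at the first point of difference.
This places a chloro group at C-5; a fluoro group at C-1; an iodo group at C-2.
The substituents are ordered alphabetically, ignoring any di-/tri- multipliers.
Assembling the pieces gives 5-chloro-1-fluoro-2-iodoheptane.

5-chloro-1-fluoro-2-iodoheptane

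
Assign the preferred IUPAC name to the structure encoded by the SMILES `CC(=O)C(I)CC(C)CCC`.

The longest carbon chain that includes the carbonyl has 8 carbons, so the parent hydride is octane.
The highest-priority functional group is a ketone (C=O on an internal carbon), so the name ends in -one.
Choose the numbering such that numbering from this end puts the carbonyl group at C-2 rather than C-7.
With this numbering: the carbonyl at C-2; an iodo group at C-3; a methyl group at C-5.
Substituent prefixes are cited in alphabetical order (multiplying prefixes like di-/tri- are ignored for ordering).
Putting it together: 3-iodo-5-methyloctan-2-one.

3-iodo-5-methyloctan-2-one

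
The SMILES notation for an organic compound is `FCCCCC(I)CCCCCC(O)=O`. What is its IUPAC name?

11-fluoro-7-iodoundecanoic acid

Counting along the main chain through the –COOH group gives 11 carbons: the parent is undecane.
The principal characteristic group is a carboxylic acid (terminal –COOH), named with the suffix -oic acid.
The numbering direction is chosen so that the carboxylic acid carbon is C-1 by definition.
This places a fluoro group at C-11; an iodo group at C-7.
Substituent prefixes are cited in alphabetical order (multiplying prefixes like di-/tri- are ignored for ordering).
Putting it together: 11-fluoro-7-iodoundecanoic acid.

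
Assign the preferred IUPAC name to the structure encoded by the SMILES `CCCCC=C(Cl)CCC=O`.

4-chloronon-4-enal

The longest chain bearing the –CHO group and the multiple bond is 9 carbons long (nonane).
The principal characteristic group is an aldehyde (terminal –CHO), named with the suffix -al.
There is one C=C double bond, indicated by the ending -ene.
Number the chain so that the aldehyde carbon is C-1 by definition.
This places the double bond between C-4 and C-5; a chloro group at C-4.
Assembling the pieces gives 4-chloronon-4-enal.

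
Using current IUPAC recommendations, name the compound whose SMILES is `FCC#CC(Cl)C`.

4-chloro-1-fluoropent-2-yne

The longest carbon chain that includes the multiple bond has 5 carbons, so the parent hydride is pentane.
A C≡C triple bond in the chain gives the infix -yne-.
Number the chain so that numbering from this end puts the triple bond at C-2 rather than C-3.
With this numbering: the triple bond between C-2 and C-3; a chloro group at C-4; a fluoro group at C-1.
Substituent prefixes are cited in alphabetical order (multiplying prefixes like di-/tri- are ignored for ordering).
The name is 4-chloro-1-fluoropent-2-yne.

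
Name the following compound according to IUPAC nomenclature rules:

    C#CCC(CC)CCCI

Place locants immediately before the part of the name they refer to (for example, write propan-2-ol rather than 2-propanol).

The longest chain bearing the multiple bond is 7 carbons long (heptane).
A C≡C triple bond in the chain gives the infix -yne-.
Choose the numbering such that numbering from this end puts the triple bond at C-1 rather than C-6.
That gives the triple bond between C-1 and C-2; an ethyl group at C-4; an iodo group at C-7.
The substituents are ordered alphabetically, ignoring any di-/tri- multipliers.
Putting it together: 4-ethyl-7-iodohept-1-yne.

4-ethyl-7-iodohept-1-yne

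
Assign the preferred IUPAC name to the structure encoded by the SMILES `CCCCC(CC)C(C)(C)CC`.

The parent chain contains 8 carbons (octane).
The numbering direction is chosen so that the substituent locant set {3,3,4} is lower than {5,6,6} at the first point of difference.
With this numbering: an ethyl group at C-4; two methyl groups at C-3.
Substituent prefixes are cited in alphabetical order (multiplying prefixes like di-/tri- are ignored for ordering).
The name is 4-ethyl-3,3-dimethyloctane.

4-ethyl-3,3-dimethyloctane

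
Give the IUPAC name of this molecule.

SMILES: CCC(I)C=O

Counting along the main chain through the –CHO group gives 4 carbons: the parent is butane.
The highest-priority functional group is an aldehyde (terminal –CHO), so the name ends in -al.
The numbering direction is chosen so that the aldehyde carbon is C-1 by definition.
That gives an iodo group at C-2.
The name is 2-iodobutanal.

2-iodobutanal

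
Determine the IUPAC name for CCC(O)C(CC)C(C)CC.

Counting along the main chain through the –OH group gives 7 carbons: the parent is heptane.
The principal characteristic group is an alcohol (–OH), named with the suffix -ol.
The numbering direction is chosen so that numbering from this end puts the hydroxyl group at C-3 rather than C-5.
This places the hydroxyl at C-3; an ethyl group at C-4; a methyl group at C-5.
Prefixes are listed alphabetically: ethyl, methyl.
Putting it together: 4-ethyl-5-methylheptan-3-ol.

4-ethyl-5-methylheptan-3-ol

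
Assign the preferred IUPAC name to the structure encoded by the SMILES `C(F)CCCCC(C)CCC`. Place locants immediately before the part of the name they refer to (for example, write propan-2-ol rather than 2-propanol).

1-fluoro-6-methylnonane

The longest carbon chain is 9 atoms: the parent is nonane.
The numbering direction is chosen so that the substituent locant set {1,6} is lower than {4,9} at the first point of difference.
This places a fluoro group at C-1; a methyl group at C-6.
Prefixes are listed alphabetically: fluoro, methyl.
The name is 1-fluoro-6-methylnonane.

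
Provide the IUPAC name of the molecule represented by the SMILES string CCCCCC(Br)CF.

2-bromo-1-fluoroheptane

The longest continuous carbon chain has 7 atoms, so the parent hydride is heptane.
Choose the numbering such that the substituent locant set {1,2} is lower than {6,7} at the first point of difference.
With this numbering: a bromo group at C-2; a fluoro group at C-1.
Prefixes are listed alphabetically: bromo, fluoro.
The name is 2-bromo-1-fluoroheptane.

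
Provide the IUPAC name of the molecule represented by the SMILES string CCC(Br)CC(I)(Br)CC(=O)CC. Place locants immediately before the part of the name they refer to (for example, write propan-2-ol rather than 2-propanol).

The longest chain bearing the carbonyl is 9 carbons long (nonane).
A ketone (C=O on an internal carbon) is the principal characteristic group, giving the suffix -one.
Number the chain so that numbering from this end puts the carbonyl group at C-3 rather than C-7.
This places the carbonyl at C-3; bromo groups at C-5 and C-7; an iodo group at C-5.
The substituents are ordered alphabetically, ignoring any di-/tri- multipliers.
The name is 5,7-dibromo-5-iodononan-3-one.

5,7-dibromo-5-iodononan-3-one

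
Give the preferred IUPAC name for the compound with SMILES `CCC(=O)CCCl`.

1-chloropentan-3-one

The longest carbon chain that includes the carbonyl has 5 carbons, so the parent hydride is pentane.
A ketone (C=O on an internal carbon) is the principal characteristic group, giving the suffix -one.
Number the chain so that the substituent locant set {1} is lower than {5} at the first point of difference.
This places the carbonyl at C-3; a chloro group at C-1.
Putting it together: 1-chloropentan-3-one.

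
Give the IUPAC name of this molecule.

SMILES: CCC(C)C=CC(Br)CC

3-bromo-6-methyloct-4-ene

The longest chain bearing the multiple bond is 8 carbons long (octane).
A C=C double bond in the chain gives the infix -ene-.
The numbering direction is chosen so that the locant sets are identical either way, so the alphabetically earlier bromo substituent takes the lower locant (3 rather than 6).
That gives the double bond between C-4 and C-5; a bromo group at C-3; a methyl group at C-6.
Substituent prefixes are cited in alphabetical order (multiplying prefixes like di-/tri- are ignored for ordering).
Putting it together: 3-bromo-6-methyloct-4-ene.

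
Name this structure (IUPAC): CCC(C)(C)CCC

3,3-dimethylhexane

The longest continuous carbon chain has 6 atoms, so the parent hydride is hexane.
Number the chain so that the substituent locant set {3,3} is lower than {4,4} at the first point of difference.
With this numbering: two methyl groups at C-3.
Putting it together: 3,3-dimethylhexane.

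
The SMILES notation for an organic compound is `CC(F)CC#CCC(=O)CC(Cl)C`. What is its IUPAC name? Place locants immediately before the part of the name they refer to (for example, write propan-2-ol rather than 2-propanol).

2-chloro-9-fluorodec-6-yn-4-one

The longest chain bearing the carbonyl and the multiple bond is 10 carbons long (decane).
The highest-priority functional group is a ketone (C=O on an internal carbon), so the name ends in -one.
A C≡C triple bond in the chain gives the infix -yne-.
Choose the numbering such that numbering from this end puts the carbonyl group at C-4 rather than C-7.
That gives the carbonyl at C-4; the triple bond between C-6 and C-7; a chloro group at C-2; a fluoro group at C-9.
Substituent prefixes are cited in alphabetical order (multiplying prefixes like di-/tri- are ignored for ordering).
The name is 2-chloro-9-fluorodec-6-yn-4-one.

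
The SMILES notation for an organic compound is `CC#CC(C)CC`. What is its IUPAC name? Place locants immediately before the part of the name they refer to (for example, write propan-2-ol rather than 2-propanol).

The longest chain bearing the multiple bond is 6 carbons long (hexane).
There is one C≡C triple bond, indicated by the ending -yne.
The numbering direction is chosen so that numbering from this end puts the triple bond at C-2 rather than C-4.
This places the triple bond between C-2 and C-3; a methyl group at C-4.
The name is 4-methylhex-2-yne.

4-methylhex-2-yne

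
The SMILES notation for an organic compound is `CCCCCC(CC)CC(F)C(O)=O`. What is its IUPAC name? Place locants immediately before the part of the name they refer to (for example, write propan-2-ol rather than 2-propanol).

4-ethyl-2-fluorononanoic acid

The longest carbon chain that includes the –COOH group has 9 carbons, so the parent hydride is nonane.
The principal characteristic group is a carboxylic acid (terminal –COOH), named with the suffix -oic acid.
Number the chain so that the carboxylic acid carbon is C-1 by definition.
That gives an ethyl group at C-4; a fluoro group at C-2.
Substituent prefixes are cited in alphabetical order (multiplying prefixes like di-/tri- are ignored for ordering).
Assembling the pieces gives 4-ethyl-2-fluorononanoic acid.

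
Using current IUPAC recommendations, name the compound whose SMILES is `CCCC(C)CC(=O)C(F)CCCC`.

The longest chain bearing the carbonyl is 11 carbons long (undecane).
A ketone (C=O on an internal carbon) is the principal characteristic group, giving the suffix -one.
Number the chain so that the substituent locant set {4,7} is lower than {5,8} at the first point of difference.
That gives the carbonyl at C-6; a fluoro group at C-7; a methyl group at C-4.
The substituents are ordered alphabetically, ignoring any di-/tri- multipliers.
The name is 7-fluoro-4-methylundecan-6-one.

7-fluoro-4-methylundecan-6-one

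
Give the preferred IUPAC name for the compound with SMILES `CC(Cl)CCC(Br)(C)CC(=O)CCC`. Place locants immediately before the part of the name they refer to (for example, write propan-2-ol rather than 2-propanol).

6-bromo-9-chloro-6-methyldecan-4-one

Counting along the main chain through the carbonyl gives 10 carbons: the parent is decane.
A ketone (C=O on an internal carbon) is the principal characteristic group, giving the suffix -one.
The numbering direction is chosen so that numbering from this end puts the carbonyl group at C-4 rather than C-7.
This places the carbonyl at C-4; a bromo group at C-6; a chloro group at C-9; a methyl group at C-6.
Prefixes are listed alphabetically: bromo, chloro, methyl.
The name is 6-bromo-9-chloro-6-methyldecan-4-one.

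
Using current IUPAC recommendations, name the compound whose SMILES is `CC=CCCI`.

Counting along the main chain through the multiple bond gives 5 carbons: the parent is pentane.
A C=C double bond in the chain gives the infix -ene-.
Choose the numbering such that numbering from this end puts the double bond at C-2 rather than C-3.
That gives the double bond between C-2 and C-3; an iodo group at C-5.
The name is 5-iodopent-2-ene.

5-iodopent-2-ene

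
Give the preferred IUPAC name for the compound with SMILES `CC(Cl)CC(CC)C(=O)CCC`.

Counting along the main chain through the carbonyl gives 8 carbons: the parent is octane.
The principal characteristic group is a ketone (C=O on an internal carbon), named with the suffix -one.
Number the chain so that numbering from this end puts the carbonyl group at C-4 rather than C-5.
With this numbering: the carbonyl at C-4; a chloro group at C-7; an ethyl group at C-5.
The substituents are ordered alphabetically, ignoring any di-/tri- multipliers.
The name is 7-chloro-5-ethyloctan-4-one.

7-chloro-5-ethyloctan-4-one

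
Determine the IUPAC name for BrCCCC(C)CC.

1-bromo-4-methylhexane

The longest carbon chain is 6 atoms: the parent is hexane.
Choose the numbering such that the substituent locant set {1,4} is lower than {3,6} at the first point of difference.
This places a bromo group at C-1; a methyl group at C-4.
The substituents are ordered alphabetically, ignoring any di-/tri- multipliers.
Assembling the pieces gives 1-bromo-4-methylhexane.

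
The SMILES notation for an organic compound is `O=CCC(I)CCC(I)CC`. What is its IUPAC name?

Counting along the main chain through the –CHO group gives 8 carbons: the parent is octane.
The highest-priority functional group is an aldehyde (terminal –CHO), so the name ends in -al.
Choose the numbering such that the aldehyde carbon is C-1 by definition.
With this numbering: iodo groups at C-3 and C-6.
The name is 3,6-diiodooctanal.

3,6-diiodooctanal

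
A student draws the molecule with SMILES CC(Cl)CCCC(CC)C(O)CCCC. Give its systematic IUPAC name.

The longest carbon chain that includes the –OH group has 11 carbons, so the parent hydride is undecane.
An alcohol (–OH) is the principal characteristic group, giving the suffix -ol.
Number the chain so that numbering from this end puts the hydroxyl group at C-5 rather than C-7.
With this numbering: the hydroxyl at C-5; a chloro group at C-10; an ethyl group at C-6.
Substituent prefixes are cited in alphabetical order (multiplying prefixes like di-/tri- are ignored for ordering).
Assembling the pieces gives 10-chloro-6-ethylundecan-5-ol.

10-chloro-6-ethylundecan-5-ol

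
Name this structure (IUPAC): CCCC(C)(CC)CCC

4-ethyl-4-methylheptane

The longest carbon chain is 7 atoms: the parent is heptane.
The molecule is symmetric, so either numbering direction gives the same locants.
That gives an ethyl group at C-4; a methyl group at C-4.
Substituent prefixes are cited in alphabetical order (multiplying prefixes like di-/tri- are ignored for ordering).
Assembling the pieces gives 4-ethyl-4-methylheptane.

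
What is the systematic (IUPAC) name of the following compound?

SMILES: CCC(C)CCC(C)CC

The parent chain contains 8 carbons (octane).
Both numbering directions give the same locant set; either may be used.
This places methyl groups at C-3 and C-6.
The name is 3,6-dimethyloctane.

3,6-dimethyloctane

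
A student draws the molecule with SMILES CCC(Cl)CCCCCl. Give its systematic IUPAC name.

The longest continuous carbon chain has 7 atoms, so the parent hydride is heptane.
Number the chain so that the substituent locant set {1,5} is lower than {3,7} at the first point of difference.
This places chloro groups at C-1 and C-5.
The name is 1,5-dichloroheptane.

1,5-dichloroheptane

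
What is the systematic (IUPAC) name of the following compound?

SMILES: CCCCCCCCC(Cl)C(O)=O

The longest carbon chain that includes the –COOH group has 10 carbons, so the parent hydride is decane.
The highest-priority functional group is a carboxylic acid (terminal –COOH), so the name ends in -oic acid.
Number the chain so that the carboxylic acid carbon is C-1 by definition.
This places a chloro group at C-2.
Assembling the pieces gives 2-chlorodecanoic acid.

2-chlorodecanoic acid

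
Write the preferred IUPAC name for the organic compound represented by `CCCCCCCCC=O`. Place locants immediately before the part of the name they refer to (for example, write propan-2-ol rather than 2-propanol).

nonanal

The longest carbon chain that includes the –CHO group has 9 carbons, so the parent hydride is nonane.
The highest-priority functional group is an aldehyde (terminal –CHO), so the name ends in -al.
The numbering direction is chosen so that the aldehyde carbon is C-1 by definition.
The name is nonanal.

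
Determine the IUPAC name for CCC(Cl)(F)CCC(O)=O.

4-chloro-4-fluorohexanoic acid

The longest chain bearing the –COOH group is 6 carbons long (hexane).
A carboxylic acid (terminal –COOH) is the principal characteristic group, giving the suffix -oic acid.
Choose the numbering such that the carboxylic acid carbon is C-1 by definition.
This places a chloro group at C-4; a fluoro group at C-4.
The substituents are ordered alphabetically, ignoring any di-/tri- multipliers.
Putting it together: 4-chloro-4-fluorohexanoic acid.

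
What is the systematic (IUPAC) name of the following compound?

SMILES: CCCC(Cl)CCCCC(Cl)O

The longest chain bearing the –OH group is 9 carbons long (nonane).
The principal characteristic group is an alcohol (–OH), named with the suffix -ol.
The numbering direction is chosen so that numbering from this end puts the hydroxyl group at C-1 rather than C-9.
This places the hydroxyl at C-1; chloro groups at C-1 and C-6.
Assembling the pieces gives 1,6-dichlorononan-1-ol.

1,6-dichlorononan-1-ol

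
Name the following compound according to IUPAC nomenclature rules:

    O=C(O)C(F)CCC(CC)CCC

5-ethyl-2-fluorooctanoic acid

The longest carbon chain that includes the –COOH group has 8 carbons, so the parent hydride is octane.
The highest-priority functional group is a carboxylic acid (terminal –COOH), so the name ends in -oic acid.
Choose the numbering such that the carboxylic acid carbon is C-1 by definition.
This places an ethyl group at C-5; a fluoro group at C-2.
Substituent prefixes are cited in alphabetical order (multiplying prefixes like di-/tri- are ignored for ordering).
The name is 5-ethyl-2-fluorooctanoic acid.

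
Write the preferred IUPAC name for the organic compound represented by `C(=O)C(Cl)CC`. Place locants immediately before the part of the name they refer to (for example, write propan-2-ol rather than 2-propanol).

The longest carbon chain that includes the –CHO group has 4 carbons, so the parent hydride is butane.
The principal characteristic group is an aldehyde (terminal –CHO), named with the suffix -al.
Number the chain so that the aldehyde carbon is C-1 by definition.
This places a chloro group at C-2.
Putting it together: 2-chlorobutanal.

2-chlorobutanal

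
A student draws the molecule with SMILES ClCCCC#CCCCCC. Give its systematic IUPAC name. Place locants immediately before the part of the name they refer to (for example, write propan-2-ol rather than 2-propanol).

Counting along the main chain through the multiple bond gives 10 carbons: the parent is decane.
There is one C≡C triple bond, indicated by the ending -yne.
The numbering direction is chosen so that numbering from this end puts the triple bond at C-4 rather than C-6.
That gives the triple bond between C-4 and C-5; a chloro group at C-1.
The name is 1-chlorodec-4-yne.

1-chlorodec-4-yne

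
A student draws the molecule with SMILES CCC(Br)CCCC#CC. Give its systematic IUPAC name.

7-bromonon-2-yne

The longest carbon chain that includes the multiple bond has 9 carbons, so the parent hydride is nonane.
A C≡C triple bond in the chain gives the infix -yne-.
The numbering direction is chosen so that numbering from this end puts the triple bond at C-2 rather than C-7.
That gives the triple bond between C-2 and C-3; a bromo group at C-7.
Assembling the pieces gives 7-bromonon-2-yne.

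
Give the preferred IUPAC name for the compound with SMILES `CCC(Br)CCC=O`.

Counting along the main chain through the –CHO group gives 6 carbons: the parent is hexane.
An aldehyde (terminal –CHO) is the principal characteristic group, giving the suffix -al.
Choose the numbering such that the aldehyde carbon is C-1 by definition.
This places a bromo group at C-4.
The name is 4-bromohexanal.

4-bromohexanal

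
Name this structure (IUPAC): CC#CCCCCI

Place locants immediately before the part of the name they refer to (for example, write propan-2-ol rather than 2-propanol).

Counting along the main chain through the multiple bond gives 7 carbons: the parent is heptane.
The chain contains a C≡C triple bond, so the unsaturation ending is -yne.
Number the chain so that numbering from this end puts the triple bond at C-2 rather than C-5.
With this numbering: the triple bond between C-2 and C-3; an iodo group at C-7.
Assembling the pieces gives 7-iodohept-2-yne.

7-iodohept-2-yne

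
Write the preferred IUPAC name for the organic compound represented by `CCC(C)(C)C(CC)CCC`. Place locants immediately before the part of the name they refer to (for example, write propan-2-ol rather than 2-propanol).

4-ethyl-3,3-dimethylheptane

The longest continuous carbon chain has 7 atoms, so the parent hydride is heptane.
Choose the numbering such that the substituent locant set {3,3,4} is lower than {4,5,5} at the first point of difference.
This places an ethyl group at C-4; two methyl groups at C-3.
Substituent prefixes are cited in alphabetical order (multiplying prefixes like di-/tri- are ignored for ordering).
Putting it together: 4-ethyl-3,3-dimethylheptane.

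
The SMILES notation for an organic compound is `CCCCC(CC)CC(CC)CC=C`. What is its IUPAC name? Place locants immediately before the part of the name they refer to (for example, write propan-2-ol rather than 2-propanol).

4,6-diethyldec-1-ene

Counting along the main chain through the multiple bond gives 10 carbons: the parent is decane.
There is one C=C double bond, indicated by the ending -ene.
Number the chain so that numbering from this end puts the double bond at C-1 rather than C-9.
This places the double bond between C-1 and C-2; ethyl groups at C-4 and C-6.
Assembling the pieces gives 4,6-diethyldec-1-ene.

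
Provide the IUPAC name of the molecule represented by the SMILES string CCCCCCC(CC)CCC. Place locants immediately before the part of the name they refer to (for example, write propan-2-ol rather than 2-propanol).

4-ethyldecane

The longest continuous carbon chain has 10 atoms, so the parent hydride is decane.
Choose the numbering such that the substituent locant set {4} is lower than {7} at the first point of difference.
With this numbering: an ethyl group at C-4.
Assembling the pieces gives 4-ethyldecane.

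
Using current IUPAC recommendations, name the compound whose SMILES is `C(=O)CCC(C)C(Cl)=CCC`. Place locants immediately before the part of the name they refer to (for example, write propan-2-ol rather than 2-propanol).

5-chloro-4-methyloct-5-enal

Counting along the main chain through the –CHO group and the multiple bond gives 8 carbons: the parent is octane.
The principal characteristic group is an aldehyde (terminal –CHO), named with the suffix -al.
A C=C double bond in the chain gives the infix -ene-.
Number the chain so that the aldehyde carbon is C-1 by definition.
With this numbering: the double bond between C-5 and C-6; a chloro group at C-5; a methyl group at C-4.
The substituents are ordered alphabetically, ignoring any di-/tri- multipliers.
The name is 5-chloro-4-methyloct-5-enal.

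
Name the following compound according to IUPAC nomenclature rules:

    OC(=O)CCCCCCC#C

non-8-ynoic acid

Counting along the main chain through the –COOH group and the multiple bond gives 9 carbons: the parent is nonane.
A carboxylic acid (terminal –COOH) is the principal characteristic group, giving the suffix -oic acid.
A C≡C triple bond in the chain gives the infix -yne-.
Choose the numbering such that the carboxylic acid carbon is C-1 by definition.
This places the triple bond between C-8 and C-9.
The name is non-8-ynoic acid.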